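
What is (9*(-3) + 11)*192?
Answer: -3072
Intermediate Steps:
(9*(-3) + 11)*192 = (-27 + 11)*192 = -16*192 = -3072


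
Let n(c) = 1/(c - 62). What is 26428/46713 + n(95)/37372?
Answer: 3621451649/6401113532 ≈ 0.56575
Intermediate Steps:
n(c) = 1/(-62 + c)
26428/46713 + n(95)/37372 = 26428/46713 + 1/((-62 + 95)*37372) = 26428*(1/46713) + (1/37372)/33 = 26428/46713 + (1/33)*(1/37372) = 26428/46713 + 1/1233276 = 3621451649/6401113532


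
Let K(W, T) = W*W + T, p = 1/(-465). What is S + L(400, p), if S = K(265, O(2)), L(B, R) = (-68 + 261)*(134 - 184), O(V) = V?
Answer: 60577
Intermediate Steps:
p = -1/465 ≈ -0.0021505
K(W, T) = T + W**2 (K(W, T) = W**2 + T = T + W**2)
L(B, R) = -9650 (L(B, R) = 193*(-50) = -9650)
S = 70227 (S = 2 + 265**2 = 2 + 70225 = 70227)
S + L(400, p) = 70227 - 9650 = 60577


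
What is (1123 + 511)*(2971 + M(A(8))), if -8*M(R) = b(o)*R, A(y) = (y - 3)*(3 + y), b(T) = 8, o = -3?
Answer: 4764744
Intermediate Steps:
A(y) = (-3 + y)*(3 + y)
M(R) = -R
(1123 + 511)*(2971 + M(A(8))) = (1123 + 511)*(2971 - (-9 + 8²)) = 1634*(2971 - (-9 + 64)) = 1634*(2971 - 1*55) = 1634*(2971 - 55) = 1634*2916 = 4764744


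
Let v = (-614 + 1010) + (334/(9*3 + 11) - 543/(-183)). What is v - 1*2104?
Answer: -1965946/1159 ≈ -1696.2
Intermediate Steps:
v = 472590/1159 (v = 396 + (334/(27 + 11) - 543*(-1/183)) = 396 + (334/38 + 181/61) = 396 + (334*(1/38) + 181/61) = 396 + (167/19 + 181/61) = 396 + 13626/1159 = 472590/1159 ≈ 407.76)
v - 1*2104 = 472590/1159 - 1*2104 = 472590/1159 - 2104 = -1965946/1159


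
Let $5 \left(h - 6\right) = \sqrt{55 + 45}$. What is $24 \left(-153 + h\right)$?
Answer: $-3480$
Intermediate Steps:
$h = 8$ ($h = 6 + \frac{\sqrt{55 + 45}}{5} = 6 + \frac{\sqrt{100}}{5} = 6 + \frac{1}{5} \cdot 10 = 6 + 2 = 8$)
$24 \left(-153 + h\right) = 24 \left(-153 + 8\right) = 24 \left(-145\right) = -3480$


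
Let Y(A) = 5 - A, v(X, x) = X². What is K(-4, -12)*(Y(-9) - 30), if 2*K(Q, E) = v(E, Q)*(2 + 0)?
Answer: -2304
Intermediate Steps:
K(Q, E) = E² (K(Q, E) = (E²*(2 + 0))/2 = (E²*2)/2 = (2*E²)/2 = E²)
K(-4, -12)*(Y(-9) - 30) = (-12)²*((5 - 1*(-9)) - 30) = 144*((5 + 9) - 30) = 144*(14 - 30) = 144*(-16) = -2304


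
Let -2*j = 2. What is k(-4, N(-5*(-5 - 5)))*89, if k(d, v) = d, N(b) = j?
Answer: -356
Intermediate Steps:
j = -1 (j = -½*2 = -1)
N(b) = -1
k(-4, N(-5*(-5 - 5)))*89 = -4*89 = -356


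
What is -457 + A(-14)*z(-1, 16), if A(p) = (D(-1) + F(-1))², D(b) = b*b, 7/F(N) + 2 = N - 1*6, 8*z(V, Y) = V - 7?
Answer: -37021/81 ≈ -457.05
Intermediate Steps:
z(V, Y) = -7/8 + V/8 (z(V, Y) = (V - 7)/8 = (-7 + V)/8 = -7/8 + V/8)
F(N) = 7/(-8 + N) (F(N) = 7/(-2 + (N - 1*6)) = 7/(-2 + (N - 6)) = 7/(-2 + (-6 + N)) = 7/(-8 + N))
D(b) = b²
A(p) = 4/81 (A(p) = ((-1)² + 7/(-8 - 1))² = (1 + 7/(-9))² = (1 + 7*(-⅑))² = (1 - 7/9)² = (2/9)² = 4/81)
-457 + A(-14)*z(-1, 16) = -457 + 4*(-7/8 + (⅛)*(-1))/81 = -457 + 4*(-7/8 - ⅛)/81 = -457 + (4/81)*(-1) = -457 - 4/81 = -37021/81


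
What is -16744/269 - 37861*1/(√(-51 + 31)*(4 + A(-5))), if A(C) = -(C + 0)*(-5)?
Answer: -16744/269 - 37861*I*√5/210 ≈ -62.245 - 403.14*I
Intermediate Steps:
A(C) = 5*C (A(C) = -C*(-5) = -(-5)*C = 5*C)
-16744/269 - 37861*1/(√(-51 + 31)*(4 + A(-5))) = -16744/269 - 37861*1/(√(-51 + 31)*(4 + 5*(-5))) = -16744*1/269 - 37861*(-I*√5/(10*(4 - 25))) = -16744/269 - 37861*I*√5/210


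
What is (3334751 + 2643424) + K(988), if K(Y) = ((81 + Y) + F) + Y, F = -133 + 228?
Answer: 5980327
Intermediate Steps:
F = 95
K(Y) = 176 + 2*Y (K(Y) = ((81 + Y) + 95) + Y = (176 + Y) + Y = 176 + 2*Y)
(3334751 + 2643424) + K(988) = (3334751 + 2643424) + (176 + 2*988) = 5978175 + (176 + 1976) = 5978175 + 2152 = 5980327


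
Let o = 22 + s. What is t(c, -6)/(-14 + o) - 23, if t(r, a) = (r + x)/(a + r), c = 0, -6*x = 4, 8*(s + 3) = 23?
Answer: -13033/567 ≈ -22.986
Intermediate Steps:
s = -1/8 (s = -3 + (1/8)*23 = -3 + 23/8 = -1/8 ≈ -0.12500)
x = -2/3 (x = -1/6*4 = -2/3 ≈ -0.66667)
t(r, a) = (-2/3 + r)/(a + r) (t(r, a) = (r - 2/3)/(a + r) = (-2/3 + r)/(a + r))
o = 175/8 (o = 22 - 1/8 = 175/8 ≈ 21.875)
t(c, -6)/(-14 + o) - 23 = ((-2/3 + 0)/(-6 + 0))/(-14 + 175/8) - 23 = (-2/3/(-6))/(63/8) - 23 = -1/6*(-2/3)*(8/63) - 23 = (1/9)*(8/63) - 23 = 8/567 - 23 = -13033/567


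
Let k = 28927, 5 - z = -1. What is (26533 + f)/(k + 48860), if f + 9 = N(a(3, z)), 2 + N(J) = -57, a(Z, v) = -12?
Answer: 395/1161 ≈ 0.34022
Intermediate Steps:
z = 6 (z = 5 - 1*(-1) = 5 + 1 = 6)
N(J) = -59 (N(J) = -2 - 57 = -59)
f = -68 (f = -9 - 59 = -68)
(26533 + f)/(k + 48860) = (26533 - 68)/(28927 + 48860) = 26465/77787 = 26465*(1/77787) = 395/1161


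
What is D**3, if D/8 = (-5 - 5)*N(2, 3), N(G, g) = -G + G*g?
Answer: -32768000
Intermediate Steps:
D = -320 (D = 8*((-5 - 5)*(2*(-1 + 3))) = 8*(-20*2) = 8*(-10*4) = 8*(-40) = -320)
D**3 = (-320)**3 = -32768000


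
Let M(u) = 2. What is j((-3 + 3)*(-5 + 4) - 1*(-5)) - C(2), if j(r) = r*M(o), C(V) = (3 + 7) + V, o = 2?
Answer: -2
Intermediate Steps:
C(V) = 10 + V
j(r) = 2*r (j(r) = r*2 = 2*r)
j((-3 + 3)*(-5 + 4) - 1*(-5)) - C(2) = 2*((-3 + 3)*(-5 + 4) - 1*(-5)) - (10 + 2) = 2*(0*(-1) + 5) - 1*12 = 2*(0 + 5) - 12 = 2*5 - 12 = 10 - 12 = -2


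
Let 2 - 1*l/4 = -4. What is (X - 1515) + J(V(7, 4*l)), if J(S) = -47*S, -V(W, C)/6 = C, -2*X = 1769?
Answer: 49345/2 ≈ 24673.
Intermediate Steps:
X = -1769/2 (X = -½*1769 = -1769/2 ≈ -884.50)
l = 24 (l = 8 - 4*(-4) = 8 + 16 = 24)
V(W, C) = -6*C
(X - 1515) + J(V(7, 4*l)) = (-1769/2 - 1515) - (-282)*4*24 = -4799/2 - (-282)*96 = -4799/2 - 47*(-576) = -4799/2 + 27072 = 49345/2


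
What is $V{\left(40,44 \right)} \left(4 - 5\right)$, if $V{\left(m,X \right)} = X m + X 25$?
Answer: $-2860$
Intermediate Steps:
$V{\left(m,X \right)} = 25 X + X m$ ($V{\left(m,X \right)} = X m + 25 X = 25 X + X m$)
$V{\left(40,44 \right)} \left(4 - 5\right) = 44 \left(25 + 40\right) \left(4 - 5\right) = 44 \cdot 65 \left(-1\right) = 2860 \left(-1\right) = -2860$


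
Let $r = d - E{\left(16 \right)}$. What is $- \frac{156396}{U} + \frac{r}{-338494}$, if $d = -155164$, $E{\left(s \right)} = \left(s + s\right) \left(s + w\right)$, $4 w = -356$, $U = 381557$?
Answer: $\frac{206672522}{4967490583} \approx 0.041605$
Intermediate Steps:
$w = -89$ ($w = \frac{1}{4} \left(-356\right) = -89$)
$E{\left(s \right)} = 2 s \left(-89 + s\right)$ ($E{\left(s \right)} = \left(s + s\right) \left(s - 89\right) = 2 s \left(-89 + s\right)$)
$r = -152828$ ($r = -155164 - 2 \cdot 16 \left(-89 + 16\right) = -155164 - 2 \cdot 16 \left(-73\right) = -155164 - -2336 = -155164 + 2336 = -152828$)
$- \frac{156396}{U} + \frac{r}{-338494} = - \frac{156396}{381557} - \frac{152828}{-338494} = \left(-156396\right) \frac{1}{381557} - - \frac{5878}{13019} = - \frac{156396}{381557} + \frac{5878}{13019} = \frac{206672522}{4967490583}$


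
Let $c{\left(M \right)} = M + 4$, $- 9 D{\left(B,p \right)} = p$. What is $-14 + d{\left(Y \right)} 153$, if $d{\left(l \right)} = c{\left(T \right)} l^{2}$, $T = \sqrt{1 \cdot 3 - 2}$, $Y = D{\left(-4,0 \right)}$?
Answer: $-14$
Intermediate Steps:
$D{\left(B,p \right)} = - \frac{p}{9}$
$Y = 0$ ($Y = \left(- \frac{1}{9}\right) 0 = 0$)
$T = 1$ ($T = \sqrt{3 - 2} = \sqrt{1} = 1$)
$c{\left(M \right)} = 4 + M$
$d{\left(l \right)} = 5 l^{2}$ ($d{\left(l \right)} = \left(4 + 1\right) l^{2} = 5 l^{2}$)
$-14 + d{\left(Y \right)} 153 = -14 + 5 \cdot 0^{2} \cdot 153 = -14 + 5 \cdot 0 \cdot 153 = -14 + 0 \cdot 153 = -14 + 0 = -14$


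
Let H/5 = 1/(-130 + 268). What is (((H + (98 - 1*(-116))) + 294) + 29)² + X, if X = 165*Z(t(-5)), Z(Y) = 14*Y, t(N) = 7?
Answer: 5800381801/19044 ≈ 3.0458e+5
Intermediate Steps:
H = 5/138 (H = 5/(-130 + 268) = 5/138 ≈ 0.036232)
X = 16170 (X = 165*(14*7) = 165*98 = 16170)
(((H + (98 - 1*(-116))) + 294) + 29)² + X = (((5/138 + (98 - 1*(-116))) + 294) + 29)² + 16170 = (((5/138 + (98 + 116)) + 294) + 29)² + 16170 = (((5/138 + 214) + 294) + 29)² + 16170 = ((29537/138 + 294) + 29)² + 16170 = (70109/138 + 29)² + 16170 = (74111/138)² + 16170 = 5492440321/19044 + 16170 = 5800381801/19044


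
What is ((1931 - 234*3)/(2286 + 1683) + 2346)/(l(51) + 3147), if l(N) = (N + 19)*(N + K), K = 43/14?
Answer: 9312503/27513108 ≈ 0.33848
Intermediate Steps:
K = 43/14 (K = 43*(1/14) = 43/14 ≈ 3.0714)
l(N) = (19 + N)*(43/14 + N) (l(N) = (N + 19)*(N + 43/14) = (19 + N)*(43/14 + N))
((1931 - 234*3)/(2286 + 1683) + 2346)/(l(51) + 3147) = ((1931 - 234*3)/(2286 + 1683) + 2346)/((817/14 + 51² + (309/14)*51) + 3147) = ((1931 - 702)/3969 + 2346)/((817/14 + 2601 + 15759/14) + 3147) = (1229*(1/3969) + 2346)/(3785 + 3147) = (1229/3969 + 2346)/6932 = (9312503/3969)*(1/6932) = 9312503/27513108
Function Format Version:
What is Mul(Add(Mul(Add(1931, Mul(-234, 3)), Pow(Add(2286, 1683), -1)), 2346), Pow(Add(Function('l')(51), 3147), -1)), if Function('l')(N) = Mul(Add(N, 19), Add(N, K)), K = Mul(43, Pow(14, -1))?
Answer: Rational(9312503, 27513108) ≈ 0.33848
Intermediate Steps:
K = Rational(43, 14) (K = Mul(43, Rational(1, 14)) = Rational(43, 14) ≈ 3.0714)
Function('l')(N) = Mul(Add(19, N), Add(Rational(43, 14), N)) (Function('l')(N) = Mul(Add(N, 19), Add(N, Rational(43, 14))) = Mul(Add(19, N), Add(Rational(43, 14), N)))
Mul(Add(Mul(Add(1931, Mul(-234, 3)), Pow(Add(2286, 1683), -1)), 2346), Pow(Add(Function('l')(51), 3147), -1)) = Mul(Add(Mul(Add(1931, Mul(-234, 3)), Pow(Add(2286, 1683), -1)), 2346), Pow(Add(Add(Rational(817, 14), Pow(51, 2), Mul(Rational(309, 14), 51)), 3147), -1)) = Mul(Add(Mul(Add(1931, -702), Pow(3969, -1)), 2346), Pow(Add(Add(Rational(817, 14), 2601, Rational(15759, 14)), 3147), -1)) = Mul(Add(Mul(1229, Rational(1, 3969)), 2346), Pow(Add(3785, 3147), -1)) = Mul(Add(Rational(1229, 3969), 2346), Pow(6932, -1)) = Mul(Rational(9312503, 3969), Rational(1, 6932)) = Rational(9312503, 27513108)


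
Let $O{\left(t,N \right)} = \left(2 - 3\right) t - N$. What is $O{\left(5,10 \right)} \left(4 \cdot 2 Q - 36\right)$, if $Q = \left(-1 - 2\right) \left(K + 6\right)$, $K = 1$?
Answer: $3060$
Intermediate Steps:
$Q = -21$ ($Q = \left(-1 - 2\right) \left(1 + 6\right) = \left(-3\right) 7 = -21$)
$O{\left(t,N \right)} = - N - t$ ($O{\left(t,N \right)} = - t - N = - N - t$)
$O{\left(5,10 \right)} \left(4 \cdot 2 Q - 36\right) = \left(\left(-1\right) 10 - 5\right) \left(4 \cdot 2 \left(-21\right) - 36\right) = \left(-10 - 5\right) \left(8 \left(-21\right) - 36\right) = - 15 \left(-168 - 36\right) = \left(-15\right) \left(-204\right) = 3060$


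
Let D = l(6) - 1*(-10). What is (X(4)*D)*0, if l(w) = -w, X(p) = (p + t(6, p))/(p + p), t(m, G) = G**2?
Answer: 0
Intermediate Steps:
X(p) = (p + p**2)/(2*p) (X(p) = (p + p**2)/(p + p) = (p + p**2)/((2*p)) = (p + p**2)*(1/(2*p)) = (p + p**2)/(2*p))
D = 4 (D = -1*6 - 1*(-10) = -6 + 10 = 4)
(X(4)*D)*0 = ((1/2 + (1/2)*4)*4)*0 = ((1/2 + 2)*4)*0 = ((5/2)*4)*0 = 10*0 = 0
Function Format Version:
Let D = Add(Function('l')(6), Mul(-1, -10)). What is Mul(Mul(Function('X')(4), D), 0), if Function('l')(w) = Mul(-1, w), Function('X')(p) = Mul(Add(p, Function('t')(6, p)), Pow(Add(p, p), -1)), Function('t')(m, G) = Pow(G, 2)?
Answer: 0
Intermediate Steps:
Function('X')(p) = Mul(Rational(1, 2), Pow(p, -1), Add(p, Pow(p, 2))) (Function('X')(p) = Mul(Add(p, Pow(p, 2)), Pow(Add(p, p), -1)) = Mul(Add(p, Pow(p, 2)), Pow(Mul(2, p), -1)) = Mul(Add(p, Pow(p, 2)), Mul(Rational(1, 2), Pow(p, -1))) = Mul(Rational(1, 2), Pow(p, -1), Add(p, Pow(p, 2))))
D = 4 (D = Add(Mul(-1, 6), Mul(-1, -10)) = Add(-6, 10) = 4)
Mul(Mul(Function('X')(4), D), 0) = Mul(Mul(Add(Rational(1, 2), Mul(Rational(1, 2), 4)), 4), 0) = Mul(Mul(Add(Rational(1, 2), 2), 4), 0) = Mul(Mul(Rational(5, 2), 4), 0) = Mul(10, 0) = 0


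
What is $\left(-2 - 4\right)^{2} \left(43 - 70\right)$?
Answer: $-972$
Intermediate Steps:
$\left(-2 - 4\right)^{2} \left(43 - 70\right) = \left(-6\right)^{2} \left(-27\right) = 36 \left(-27\right) = -972$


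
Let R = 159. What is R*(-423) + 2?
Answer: -67255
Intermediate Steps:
R*(-423) + 2 = 159*(-423) + 2 = -67257 + 2 = -67255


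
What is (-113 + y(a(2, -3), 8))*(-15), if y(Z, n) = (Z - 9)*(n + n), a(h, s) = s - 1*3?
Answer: 5295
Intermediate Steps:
a(h, s) = -3 + s (a(h, s) = s - 3 = -3 + s)
y(Z, n) = 2*n*(-9 + Z) (y(Z, n) = (-9 + Z)*(2*n) = 2*n*(-9 + Z))
(-113 + y(a(2, -3), 8))*(-15) = (-113 + 2*8*(-9 + (-3 - 3)))*(-15) = (-113 + 2*8*(-9 - 6))*(-15) = (-113 + 2*8*(-15))*(-15) = (-113 - 240)*(-15) = -353*(-15) = 5295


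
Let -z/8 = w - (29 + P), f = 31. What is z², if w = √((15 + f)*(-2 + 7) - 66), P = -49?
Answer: 36096 + 5120*√41 ≈ 68880.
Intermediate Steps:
w = 2*√41 (w = √((15 + 31)*(-2 + 7) - 66) = √(46*5 - 66) = √(230 - 66) = √164 = 2*√41 ≈ 12.806)
z = -160 - 16*√41 (z = -8*(2*√41 - (29 - 49)) = -8*(2*√41 - 1*(-20)) = -8*(2*√41 + 20) = -8*(20 + 2*√41) = -160 - 16*√41 ≈ -262.45)
z² = (-160 - 16*√41)²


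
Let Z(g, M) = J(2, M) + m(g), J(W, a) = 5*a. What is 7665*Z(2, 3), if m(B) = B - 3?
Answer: 107310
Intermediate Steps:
m(B) = -3 + B
Z(g, M) = -3 + g + 5*M (Z(g, M) = 5*M + (-3 + g) = -3 + g + 5*M)
7665*Z(2, 3) = 7665*(-3 + 2 + 5*3) = 7665*(-3 + 2 + 15) = 7665*14 = 107310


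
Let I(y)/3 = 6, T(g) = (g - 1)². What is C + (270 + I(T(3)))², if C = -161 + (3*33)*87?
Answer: 91396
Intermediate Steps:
T(g) = (-1 + g)²
I(y) = 18 (I(y) = 3*6 = 18)
C = 8452 (C = -161 + 99*87 = -161 + 8613 = 8452)
C + (270 + I(T(3)))² = 8452 + (270 + 18)² = 8452 + 288² = 8452 + 82944 = 91396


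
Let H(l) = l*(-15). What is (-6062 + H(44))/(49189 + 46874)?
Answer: -6722/96063 ≈ -0.069975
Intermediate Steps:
H(l) = -15*l
(-6062 + H(44))/(49189 + 46874) = (-6062 - 15*44)/(49189 + 46874) = (-6062 - 660)/96063 = -6722*1/96063 = -6722/96063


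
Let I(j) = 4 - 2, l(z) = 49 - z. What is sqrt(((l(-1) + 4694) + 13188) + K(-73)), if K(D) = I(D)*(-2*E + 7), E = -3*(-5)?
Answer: sqrt(17886) ≈ 133.74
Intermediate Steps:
E = 15
I(j) = 2
K(D) = -46 (K(D) = 2*(-2*15 + 7) = 2*(-30 + 7) = 2*(-23) = -46)
sqrt(((l(-1) + 4694) + 13188) + K(-73)) = sqrt((((49 - 1*(-1)) + 4694) + 13188) - 46) = sqrt((((49 + 1) + 4694) + 13188) - 46) = sqrt(((50 + 4694) + 13188) - 46) = sqrt((4744 + 13188) - 46) = sqrt(17932 - 46) = sqrt(17886)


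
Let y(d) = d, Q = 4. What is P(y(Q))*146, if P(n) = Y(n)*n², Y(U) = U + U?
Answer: 18688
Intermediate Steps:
Y(U) = 2*U
P(n) = 2*n³ (P(n) = (2*n)*n² = 2*n³)
P(y(Q))*146 = (2*4³)*146 = (2*64)*146 = 128*146 = 18688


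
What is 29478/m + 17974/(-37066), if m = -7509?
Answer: -4758133/1078793 ≈ -4.4106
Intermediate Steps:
29478/m + 17974/(-37066) = 29478/(-7509) + 17974/(-37066) = 29478*(-1/7509) + 17974*(-1/37066) = -9826/2503 - 209/431 = -4758133/1078793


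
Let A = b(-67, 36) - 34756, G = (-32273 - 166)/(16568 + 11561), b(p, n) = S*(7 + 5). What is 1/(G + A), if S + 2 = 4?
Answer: -28129/977008867 ≈ -2.8791e-5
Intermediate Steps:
S = 2 (S = -2 + 4 = 2)
b(p, n) = 24 (b(p, n) = 2*(7 + 5) = 2*12 = 24)
G = -32439/28129 ≈ -1.1532
A = -34732 (A = 24 - 34756 = -34732)
1/(G + A) = 1/(-32439/28129 - 34732) = 1/(-977008867/28129) = -28129/977008867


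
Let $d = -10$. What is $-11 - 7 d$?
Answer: $59$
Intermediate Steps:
$-11 - 7 d = -11 - -70 = -11 + 70 = 59$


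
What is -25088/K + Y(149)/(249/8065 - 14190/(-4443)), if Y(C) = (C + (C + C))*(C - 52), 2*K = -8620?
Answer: 1116539084572061/83002451945 ≈ 13452.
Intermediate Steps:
K = -4310 (K = (½)*(-8620) = -4310)
Y(C) = 3*C*(-52 + C) (Y(C) = (C + 2*C)*(-52 + C) = (3*C)*(-52 + C) = 3*C*(-52 + C))
-25088/K + Y(149)/(249/8065 - 14190/(-4443)) = -25088/(-4310) + (3*149*(-52 + 149))/(249/8065 - 14190/(-4443)) = -25088*(-1/4310) + (3*149*97)/(249*(1/8065) - 14190*(-1/4443)) = 12544/2155 + 43359/(249/8065 + 4730/1481) = 12544/2155 + 43359/(38516219/11944265) = 12544/2155 + 43359*(11944265/38516219) = 12544/2155 + 517891386135/38516219 = 1116539084572061/83002451945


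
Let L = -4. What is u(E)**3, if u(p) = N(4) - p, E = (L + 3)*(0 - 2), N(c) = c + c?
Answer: 216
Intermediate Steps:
N(c) = 2*c
E = 2 (E = (-4 + 3)*(0 - 2) = -1*(-2) = 2)
u(p) = 8 - p (u(p) = 2*4 - p = 8 - p)
u(E)**3 = (8 - 1*2)**3 = (8 - 2)**3 = 6**3 = 216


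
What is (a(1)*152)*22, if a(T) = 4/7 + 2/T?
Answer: 60192/7 ≈ 8598.9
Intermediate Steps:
a(T) = 4/7 + 2/T (a(T) = 4*(⅐) + 2/T = 4/7 + 2/T)
(a(1)*152)*22 = ((4/7 + 2/1)*152)*22 = ((4/7 + 2*1)*152)*22 = ((4/7 + 2)*152)*22 = ((18/7)*152)*22 = (2736/7)*22 = 60192/7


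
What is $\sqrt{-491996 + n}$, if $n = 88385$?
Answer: $i \sqrt{403611} \approx 635.3 i$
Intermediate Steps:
$\sqrt{-491996 + n} = \sqrt{-491996 + 88385} = \sqrt{-403611} = i \sqrt{403611}$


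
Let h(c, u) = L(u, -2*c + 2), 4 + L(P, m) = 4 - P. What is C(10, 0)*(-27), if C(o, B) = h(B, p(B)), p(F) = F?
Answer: 0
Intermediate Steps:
L(P, m) = -P (L(P, m) = -4 + (4 - P) = -P)
h(c, u) = -u
C(o, B) = -B
C(10, 0)*(-27) = -1*0*(-27) = 0*(-27) = 0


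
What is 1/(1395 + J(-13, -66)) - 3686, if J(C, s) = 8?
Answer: -5171457/1403 ≈ -3686.0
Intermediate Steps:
1/(1395 + J(-13, -66)) - 3686 = 1/(1395 + 8) - 3686 = 1/1403 - 3686 = -5171457/1403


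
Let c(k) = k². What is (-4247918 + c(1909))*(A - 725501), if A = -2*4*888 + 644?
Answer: 441838742157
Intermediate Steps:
A = -6460 (A = -8*888 + 644 = -7104 + 644 = -6460)
(-4247918 + c(1909))*(A - 725501) = (-4247918 + 1909²)*(-6460 - 725501) = (-4247918 + 3644281)*(-731961) = -603637*(-731961) = 441838742157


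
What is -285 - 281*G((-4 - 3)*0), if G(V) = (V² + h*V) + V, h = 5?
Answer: -285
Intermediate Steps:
G(V) = V² + 6*V (G(V) = (V² + 5*V) + V = V² + 6*V)
-285 - 281*G((-4 - 3)*0) = -285 - 281*(-4 - 3)*0*(6 + (-4 - 3)*0) = -285 - 281*(-7*0)*(6 - 7*0) = -285 - 0*(6 + 0) = -285 - 0*6 = -285 - 281*0 = -285 + 0 = -285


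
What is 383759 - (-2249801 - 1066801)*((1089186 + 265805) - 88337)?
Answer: 4200987573467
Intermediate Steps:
383759 - (-2249801 - 1066801)*((1089186 + 265805) - 88337) = 383759 - (-3316602)*(1354991 - 88337) = 383759 - (-3316602)*1266654 = 383759 - 1*(-4200987189708) = 383759 + 4200987189708 = 4200987573467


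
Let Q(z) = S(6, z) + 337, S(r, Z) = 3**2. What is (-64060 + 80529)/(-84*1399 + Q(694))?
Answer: -16469/117170 ≈ -0.14056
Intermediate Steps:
S(r, Z) = 9
Q(z) = 346 (Q(z) = 9 + 337 = 346)
(-64060 + 80529)/(-84*1399 + Q(694)) = (-64060 + 80529)/(-84*1399 + 346) = 16469/(-117516 + 346) = 16469/(-117170) = 16469*(-1/117170) = -16469/117170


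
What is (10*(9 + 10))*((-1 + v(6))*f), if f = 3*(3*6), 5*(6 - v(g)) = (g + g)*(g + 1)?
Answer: -121068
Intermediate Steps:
v(g) = 6 - 2*g*(1 + g)/5 (v(g) = 6 - (g + g)*(g + 1)/5 = 6 - 2*g*(1 + g)/5)
f = 54 (f = 3*18 = 54)
(10*(9 + 10))*((-1 + v(6))*f) = (10*(9 + 10))*((-1 + (6 - ⅖*6 - ⅖*6²))*54) = (10*19)*((-1 + (6 - 12/5 - ⅖*36))*54) = 190*((-1 + (6 - 12/5 - 72/5))*54) = 190*((-1 - 54/5)*54) = 190*(-59/5*54) = 190*(-3186/5) = -121068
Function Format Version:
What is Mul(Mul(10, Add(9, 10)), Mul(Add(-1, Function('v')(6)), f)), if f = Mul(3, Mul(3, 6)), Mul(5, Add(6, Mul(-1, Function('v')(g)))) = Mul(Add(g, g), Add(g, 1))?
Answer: -121068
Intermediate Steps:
Function('v')(g) = Add(6, Mul(Rational(-2, 5), g, Add(1, g))) (Function('v')(g) = Add(6, Mul(Rational(-1, 5), Mul(Add(g, g), Add(g, 1)))) = Add(6, Mul(Rational(-1, 5), Mul(Mul(2, g), Add(1, g)))) = Add(6, Mul(Rational(-1, 5), Mul(2, g, Add(1, g)))) = Add(6, Mul(Rational(-2, 5), g, Add(1, g))))
f = 54 (f = Mul(3, 18) = 54)
Mul(Mul(10, Add(9, 10)), Mul(Add(-1, Function('v')(6)), f)) = Mul(Mul(10, Add(9, 10)), Mul(Add(-1, Add(6, Mul(Rational(-2, 5), 6), Mul(Rational(-2, 5), Pow(6, 2)))), 54)) = Mul(Mul(10, 19), Mul(Add(-1, Add(6, Rational(-12, 5), Mul(Rational(-2, 5), 36))), 54)) = Mul(190, Mul(Add(-1, Add(6, Rational(-12, 5), Rational(-72, 5))), 54)) = Mul(190, Mul(Add(-1, Rational(-54, 5)), 54)) = Mul(190, Mul(Rational(-59, 5), 54)) = Mul(190, Rational(-3186, 5)) = -121068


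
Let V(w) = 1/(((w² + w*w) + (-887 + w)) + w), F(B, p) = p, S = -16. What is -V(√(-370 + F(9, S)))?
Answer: 1659/2753825 + 2*I*√386/2753825 ≈ 0.00060243 + 1.4269e-5*I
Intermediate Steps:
V(w) = 1/(-887 + 2*w + 2*w²) (V(w) = 1/(((w² + w²) + (-887 + w)) + w) = 1/((2*w² + (-887 + w)) + w) = 1/((-887 + w + 2*w²) + w) = 1/(-887 + 2*w + 2*w²))
-V(√(-370 + F(9, S))) = -1/(-887 + 2*√(-370 - 16) + 2*(√(-370 - 16))²) = -1/(-887 + 2*√(-386) + 2*(√(-386))²) = -1/(-887 + 2*(I*√386) + 2*(I*√386)²) = -1/(-887 + 2*I*√386 + 2*(-386)) = -1/(-887 + 2*I*√386 - 772) = -1/(-1659 + 2*I*√386)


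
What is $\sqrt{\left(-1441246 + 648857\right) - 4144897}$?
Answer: $i \sqrt{4937286} \approx 2222.0 i$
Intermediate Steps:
$\sqrt{\left(-1441246 + 648857\right) - 4144897} = \sqrt{-792389 - 4144897} = \sqrt{-4937286} = i \sqrt{4937286}$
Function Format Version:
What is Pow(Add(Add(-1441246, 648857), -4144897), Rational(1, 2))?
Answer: Mul(I, Pow(4937286, Rational(1, 2))) ≈ Mul(2222.0, I)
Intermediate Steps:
Pow(Add(Add(-1441246, 648857), -4144897), Rational(1, 2)) = Pow(Add(-792389, -4144897), Rational(1, 2)) = Pow(-4937286, Rational(1, 2)) = Mul(I, Pow(4937286, Rational(1, 2)))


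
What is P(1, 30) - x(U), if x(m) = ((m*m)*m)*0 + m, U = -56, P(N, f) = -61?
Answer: -5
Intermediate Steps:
x(m) = m (x(m) = (m**2*m)*0 + m = m**3*0 + m = 0 + m = m)
P(1, 30) - x(U) = -61 - 1*(-56) = -61 + 56 = -5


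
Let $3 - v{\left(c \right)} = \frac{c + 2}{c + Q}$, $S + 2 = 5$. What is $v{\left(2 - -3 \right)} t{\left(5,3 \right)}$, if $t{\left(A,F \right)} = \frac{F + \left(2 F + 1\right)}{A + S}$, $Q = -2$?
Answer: $\frac{5}{6} \approx 0.83333$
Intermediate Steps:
$S = 3$ ($S = -2 + 5 = 3$)
$t{\left(A,F \right)} = \frac{1 + 3 F}{3 + A}$ ($t{\left(A,F \right)} = \frac{F + \left(2 F + 1\right)}{A + 3} = \frac{F + \left(1 + 2 F\right)}{3 + A} = \frac{1 + 3 F}{3 + A}$)
$v{\left(c \right)} = 3 - \frac{2 + c}{-2 + c}$ ($v{\left(c \right)} = 3 - \frac{c + 2}{c - 2} = 3 - \frac{2 + c}{-2 + c}$)
$v{\left(2 - -3 \right)} t{\left(5,3 \right)} = \frac{2 \left(-4 + \left(2 - -3\right)\right)}{-2 + \left(2 - -3\right)} \frac{1 + 3 \cdot 3}{3 + 5} = \frac{2 \left(-4 + \left(2 + 3\right)\right)}{-2 + \left(2 + 3\right)} \frac{1 + 9}{8} = \frac{2 \left(-4 + 5\right)}{-2 + 5} \cdot \frac{1}{8} \cdot 10 = 2 \cdot \frac{1}{3} \cdot 1 \cdot \frac{5}{4} = \frac{2}{3} \cdot \frac{5}{4} = \frac{5}{6}$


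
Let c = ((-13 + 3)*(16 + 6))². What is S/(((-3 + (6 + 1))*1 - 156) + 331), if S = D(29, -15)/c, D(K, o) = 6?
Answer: 3/4331800 ≈ 6.9255e-7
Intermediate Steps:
c = 48400 (c = (-10*22)² = (-220)² = 48400)
S = 3/24200 (S = 6/48400 = 6*(1/48400) = 3/24200 ≈ 0.00012397)
S/(((-3 + (6 + 1))*1 - 156) + 331) = 3/(24200*(((-3 + (6 + 1))*1 - 156) + 331)) = 3/(24200*(((-3 + 7)*1 - 156) + 331)) = 3/(24200*((4*1 - 156) + 331)) = 3/(24200*((4 - 156) + 331)) = 3/(24200*(-152 + 331)) = (3/24200)/179 = (3/24200)*(1/179) = 3/4331800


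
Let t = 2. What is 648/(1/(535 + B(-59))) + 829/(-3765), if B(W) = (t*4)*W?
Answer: 153701531/3765 ≈ 40824.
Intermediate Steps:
B(W) = 8*W (B(W) = (2*4)*W = 8*W)
648/(1/(535 + B(-59))) + 829/(-3765) = 648/(1/(535 + 8*(-59))) + 829/(-3765) = 648/(1/(535 - 472)) + 829*(-1/3765) = 648/(1/63) - 829/3765 = 648*63 - 829/3765 = 40824 - 829/3765 = 153701531/3765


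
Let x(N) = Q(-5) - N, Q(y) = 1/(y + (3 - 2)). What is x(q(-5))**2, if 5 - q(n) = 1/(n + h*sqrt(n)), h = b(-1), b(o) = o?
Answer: (-4838*I + 2289*sqrt(5))/(80*(sqrt(5) - 2*I)) ≈ 29.335 - 0.80747*I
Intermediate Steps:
h = -1
Q(y) = 1/(1 + y) (Q(y) = 1/(y + 1) = 1/(1 + y))
q(n) = 5 - 1/(n - sqrt(n))
x(N) = -1/4 - N (x(N) = 1/(1 - 5) - N = 1/(-4) - N = -1/4 - N)
x(q(-5))**2 = (-1/4 - (1 - 5*(-5) + 5*sqrt(-5))/(sqrt(-5) - 1*(-5)))**2 = (-1/4 - (1 + 25 + 5*(I*sqrt(5)))/(I*sqrt(5) + 5))**2 = (-1/4 - (1 + 25 + 5*I*sqrt(5))/(5 + I*sqrt(5)))**2 = (-1/4 - (26 + 5*I*sqrt(5))/(5 + I*sqrt(5)))**2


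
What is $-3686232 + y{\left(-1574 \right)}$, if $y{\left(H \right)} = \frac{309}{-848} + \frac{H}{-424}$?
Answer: $- \frac{3125921897}{848} \approx -3.6862 \cdot 10^{6}$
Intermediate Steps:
$y{\left(H \right)} = - \frac{309}{848} - \frac{H}{424}$ ($y{\left(H \right)} = 309 \left(- \frac{1}{848}\right) + H \left(- \frac{1}{424}\right) = - \frac{309}{848} - \frac{H}{424}$)
$-3686232 + y{\left(-1574 \right)} = -3686232 - - \frac{2839}{848} = -3686232 + \left(- \frac{309}{848} + \frac{787}{212}\right) = -3686232 + \frac{2839}{848} = - \frac{3125921897}{848}$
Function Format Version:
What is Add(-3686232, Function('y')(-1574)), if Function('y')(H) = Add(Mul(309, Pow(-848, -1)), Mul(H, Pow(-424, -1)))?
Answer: Rational(-3125921897, 848) ≈ -3.6862e+6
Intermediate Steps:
Function('y')(H) = Add(Rational(-309, 848), Mul(Rational(-1, 424), H)) (Function('y')(H) = Add(Mul(309, Rational(-1, 848)), Mul(H, Rational(-1, 424))) = Add(Rational(-309, 848), Mul(Rational(-1, 424), H)))
Add(-3686232, Function('y')(-1574)) = Add(-3686232, Add(Rational(-309, 848), Mul(Rational(-1, 424), -1574))) = Add(-3686232, Add(Rational(-309, 848), Rational(787, 212))) = Add(-3686232, Rational(2839, 848)) = Rational(-3125921897, 848)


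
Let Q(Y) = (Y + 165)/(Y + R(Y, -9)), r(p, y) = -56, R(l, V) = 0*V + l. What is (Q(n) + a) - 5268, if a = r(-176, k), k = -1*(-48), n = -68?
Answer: -724161/136 ≈ -5324.7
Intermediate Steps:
k = 48
R(l, V) = l (R(l, V) = 0 + l = l)
Q(Y) = (165 + Y)/(2*Y) (Q(Y) = (Y + 165)/(Y + Y) = (165 + Y)/((2*Y)) = (165 + Y)*(1/(2*Y)) = (165 + Y)/(2*Y))
a = -56
(Q(n) + a) - 5268 = ((½)*(165 - 68)/(-68) - 56) - 5268 = ((½)*(-1/68)*97 - 56) - 5268 = (-97/136 - 56) - 5268 = -7713/136 - 5268 = -724161/136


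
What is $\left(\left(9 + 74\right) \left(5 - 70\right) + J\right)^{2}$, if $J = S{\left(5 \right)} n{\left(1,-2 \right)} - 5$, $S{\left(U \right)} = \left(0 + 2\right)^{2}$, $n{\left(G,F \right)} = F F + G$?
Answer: $28944400$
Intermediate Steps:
$n{\left(G,F \right)} = G + F^{2}$ ($n{\left(G,F \right)} = F^{2} + G = G + F^{2}$)
$S{\left(U \right)} = 4$ ($S{\left(U \right)} = 2^{2} = 4$)
$J = 15$ ($J = 4 \left(1 + \left(-2\right)^{2}\right) - 5 = 4 \left(1 + 4\right) - 5 = 4 \cdot 5 - 5 = 20 - 5 = 15$)
$\left(\left(9 + 74\right) \left(5 - 70\right) + J\right)^{2} = \left(\left(9 + 74\right) \left(5 - 70\right) + 15\right)^{2} = \left(83 \left(-65\right) + 15\right)^{2} = \left(-5395 + 15\right)^{2} = \left(-5380\right)^{2} = 28944400$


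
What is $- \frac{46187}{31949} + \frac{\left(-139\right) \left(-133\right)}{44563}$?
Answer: $- \frac{1467590118}{1423743287} \approx -1.0308$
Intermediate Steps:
$- \frac{46187}{31949} + \frac{\left(-139\right) \left(-133\right)}{44563} = \left(-46187\right) \frac{1}{31949} + 18487 \cdot \frac{1}{44563} = - \frac{46187}{31949} + \frac{18487}{44563} = - \frac{1467590118}{1423743287}$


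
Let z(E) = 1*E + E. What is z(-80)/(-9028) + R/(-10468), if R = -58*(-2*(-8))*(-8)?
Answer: -4084312/5906569 ≈ -0.69149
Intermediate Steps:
z(E) = 2*E (z(E) = E + E = 2*E)
R = 7424 (R = -928*(-8) = -58*(-128) = 7424)
z(-80)/(-9028) + R/(-10468) = (2*(-80))/(-9028) + 7424/(-10468) = -160*(-1/9028) + 7424*(-1/10468) = 40/2257 - 1856/2617 = -4084312/5906569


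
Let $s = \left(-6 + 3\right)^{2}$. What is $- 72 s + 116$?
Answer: $-532$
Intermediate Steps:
$s = 9$ ($s = \left(-3\right)^{2} = 9$)
$- 72 s + 116 = \left(-72\right) 9 + 116 = -648 + 116 = -532$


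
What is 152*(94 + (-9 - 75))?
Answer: 1520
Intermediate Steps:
152*(94 + (-9 - 75)) = 152*(94 - 84) = 152*10 = 1520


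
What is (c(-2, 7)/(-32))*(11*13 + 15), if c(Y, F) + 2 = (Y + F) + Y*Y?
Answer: -553/16 ≈ -34.563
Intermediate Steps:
c(Y, F) = -2 + F + Y + Y² (c(Y, F) = -2 + ((Y + F) + Y*Y) = -2 + ((F + Y) + Y²) = -2 + (F + Y + Y²) = -2 + F + Y + Y²)
(c(-2, 7)/(-32))*(11*13 + 15) = ((-2 + 7 - 2 + (-2)²)/(-32))*(11*13 + 15) = ((-2 + 7 - 2 + 4)*(-1/32))*(143 + 15) = (7*(-1/32))*158 = -7/32*158 = -553/16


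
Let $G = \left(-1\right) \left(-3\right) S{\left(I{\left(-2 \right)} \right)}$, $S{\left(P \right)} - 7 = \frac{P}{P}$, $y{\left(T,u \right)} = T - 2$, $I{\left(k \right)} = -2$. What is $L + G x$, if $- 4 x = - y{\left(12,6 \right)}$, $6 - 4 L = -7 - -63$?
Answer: $\frac{95}{2} \approx 47.5$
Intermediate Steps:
$L = - \frac{25}{2}$ ($L = \frac{3}{2} - \frac{-7 - -63}{4} = \frac{3}{2} - \frac{-7 + 63}{4} = \frac{3}{2} - 14 = - \frac{25}{2} \approx -12.5$)
$y{\left(T,u \right)} = -2 + T$
$S{\left(P \right)} = 8$ ($S{\left(P \right)} = 7 + \frac{P}{P} = 7 + 1 = 8$)
$x = \frac{5}{2}$ ($x = - \frac{\left(-1\right) \left(-2 + 12\right)}{4} = - \frac{\left(-1\right) 10}{4} = \left(- \frac{1}{4}\right) \left(-10\right) = \frac{5}{2} \approx 2.5$)
$G = 24$ ($G = \left(-1\right) \left(-3\right) 8 = 3 \cdot 8 = 24$)
$L + G x = - \frac{25}{2} + 24 \cdot \frac{5}{2} = - \frac{25}{2} + 60 = \frac{95}{2}$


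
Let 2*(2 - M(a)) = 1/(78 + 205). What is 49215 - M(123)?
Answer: 27854559/566 ≈ 49213.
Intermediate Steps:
M(a) = 1131/566 (M(a) = 2 - 1/(2*(78 + 205)) = 2 - 1/2/283 = 2 - 1/2*1/283 = 2 - 1/566 = 1131/566)
49215 - M(123) = 49215 - 1*1131/566 = 49215 - 1131/566 = 27854559/566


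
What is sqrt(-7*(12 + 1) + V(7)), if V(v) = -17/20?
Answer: I*sqrt(9185)/10 ≈ 9.5838*I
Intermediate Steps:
V(v) = -17/20 (V(v) = -17*1/20 = -17/20)
sqrt(-7*(12 + 1) + V(7)) = sqrt(-7*(12 + 1) - 17/20) = sqrt(-7*13 - 17/20) = sqrt(-91 - 17/20) = sqrt(-1837/20) = I*sqrt(9185)/10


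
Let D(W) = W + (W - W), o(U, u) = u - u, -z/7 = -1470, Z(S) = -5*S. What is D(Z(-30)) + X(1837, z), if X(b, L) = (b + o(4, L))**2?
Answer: 3374719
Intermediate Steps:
z = 10290 (z = -7*(-1470) = 10290)
o(U, u) = 0
X(b, L) = b**2 (X(b, L) = (b + 0)**2 = b**2)
D(W) = W (D(W) = W + 0 = W)
D(Z(-30)) + X(1837, z) = -5*(-30) + 1837**2 = 150 + 3374569 = 3374719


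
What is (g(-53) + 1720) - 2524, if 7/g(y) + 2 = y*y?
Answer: -322403/401 ≈ -804.00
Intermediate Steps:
g(y) = 7/(-2 + y²) (g(y) = 7/(-2 + y*y) = 7/(-2 + y²))
(g(-53) + 1720) - 2524 = (7/(-2 + (-53)²) + 1720) - 2524 = (7/(-2 + 2809) + 1720) - 2524 = (7/2807 + 1720) - 2524 = (7*(1/2807) + 1720) - 2524 = (1/401 + 1720) - 2524 = 689721/401 - 2524 = -322403/401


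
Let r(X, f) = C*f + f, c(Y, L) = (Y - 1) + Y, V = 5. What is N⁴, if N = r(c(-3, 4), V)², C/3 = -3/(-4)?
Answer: 318644812890625/65536 ≈ 4.8621e+9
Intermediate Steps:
c(Y, L) = -1 + 2*Y (c(Y, L) = (-1 + Y) + Y = -1 + 2*Y)
C = 9/4 (C = 3*(-3/(-4)) = 3*(-3*(-¼)) = 3*(¾) = 9/4 ≈ 2.2500)
r(X, f) = 13*f/4 (r(X, f) = 9*f/4 + f = 13*f/4)
N = 4225/16 (N = ((13/4)*5)² = (65/4)² = 4225/16 ≈ 264.06)
N⁴ = (4225/16)⁴ = 318644812890625/65536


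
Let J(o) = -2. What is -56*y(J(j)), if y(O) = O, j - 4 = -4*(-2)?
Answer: 112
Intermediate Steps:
j = 12 (j = 4 - 4*(-2) = 4 + 8 = 12)
-56*y(J(j)) = -56*(-2) = 112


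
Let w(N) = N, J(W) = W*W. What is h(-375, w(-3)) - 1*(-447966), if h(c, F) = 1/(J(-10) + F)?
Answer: 43452703/97 ≈ 4.4797e+5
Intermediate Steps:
J(W) = W²
h(c, F) = 1/(100 + F) (h(c, F) = 1/((-10)² + F) = 1/(100 + F))
h(-375, w(-3)) - 1*(-447966) = 1/(100 - 3) - 1*(-447966) = 1/97 + 447966 = 43452703/97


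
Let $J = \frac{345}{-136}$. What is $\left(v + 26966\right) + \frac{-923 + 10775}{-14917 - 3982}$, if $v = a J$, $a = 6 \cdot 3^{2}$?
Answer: $\frac{34478155391}{1285132} \approx 26829.0$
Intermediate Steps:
$a = 54$ ($a = 6 \cdot 9 = 54$)
$J = - \frac{345}{136}$ ($J = 345 \left(- \frac{1}{136}\right) = - \frac{345}{136} \approx -2.5368$)
$v = - \frac{9315}{68}$ ($v = 54 \left(- \frac{345}{136}\right) = - \frac{9315}{68} \approx -136.99$)
$\left(v + 26966\right) + \frac{-923 + 10775}{-14917 - 3982} = \left(- \frac{9315}{68} + 26966\right) + \frac{-923 + 10775}{-14917 - 3982} = \frac{1824373}{68} + \frac{9852}{-18899} = \frac{1824373}{68} + 9852 \left(- \frac{1}{18899}\right) = \frac{1824373}{68} - \frac{9852}{18899} = \frac{34478155391}{1285132}$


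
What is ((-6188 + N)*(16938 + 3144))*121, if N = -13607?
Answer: -48100305990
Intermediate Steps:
((-6188 + N)*(16938 + 3144))*121 = ((-6188 - 13607)*(16938 + 3144))*121 = -19795*20082*121 = -397523190*121 = -48100305990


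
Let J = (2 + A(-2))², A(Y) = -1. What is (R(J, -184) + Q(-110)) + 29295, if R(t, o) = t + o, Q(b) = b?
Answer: 29002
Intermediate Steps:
J = 1 (J = (2 - 1)² = 1² = 1)
R(t, o) = o + t
(R(J, -184) + Q(-110)) + 29295 = ((-184 + 1) - 110) + 29295 = (-183 - 110) + 29295 = -293 + 29295 = 29002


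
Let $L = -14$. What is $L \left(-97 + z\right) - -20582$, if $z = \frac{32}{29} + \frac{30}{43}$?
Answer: $\frac{27327736}{1247} \approx 21915.0$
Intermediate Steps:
$z = \frac{2246}{1247}$ ($z = 32 \cdot \frac{1}{29} + 30 \cdot \frac{1}{43} = \frac{32}{29} + \frac{30}{43} = \frac{2246}{1247} \approx 1.8011$)
$L \left(-97 + z\right) - -20582 = - 14 \left(-97 + \frac{2246}{1247}\right) - -20582 = \left(-14\right) \left(- \frac{118713}{1247}\right) + 20582 = \frac{1661982}{1247} + 20582 = \frac{27327736}{1247}$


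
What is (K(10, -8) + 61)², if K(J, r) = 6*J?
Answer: 14641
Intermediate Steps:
(K(10, -8) + 61)² = (6*10 + 61)² = (60 + 61)² = 121² = 14641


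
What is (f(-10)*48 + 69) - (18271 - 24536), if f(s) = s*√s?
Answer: 6334 - 480*I*√10 ≈ 6334.0 - 1517.9*I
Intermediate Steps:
f(s) = s^(3/2)
(f(-10)*48 + 69) - (18271 - 24536) = ((-10)^(3/2)*48 + 69) - (18271 - 24536) = (-10*I*√10*48 + 69) - 1*(-6265) = (-480*I*√10 + 69) + 6265 = (69 - 480*I*√10) + 6265 = 6334 - 480*I*√10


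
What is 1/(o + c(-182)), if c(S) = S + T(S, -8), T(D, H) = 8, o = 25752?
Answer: 1/25578 ≈ 3.9096e-5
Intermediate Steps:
c(S) = 8 + S (c(S) = S + 8 = 8 + S)
1/(o + c(-182)) = 1/(25752 + (8 - 182)) = 1/(25752 - 174) = 1/25578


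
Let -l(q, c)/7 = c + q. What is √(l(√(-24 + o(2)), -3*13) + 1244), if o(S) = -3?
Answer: √(1517 - 21*I*√3) ≈ 38.951 - 0.4669*I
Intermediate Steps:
l(q, c) = -7*c - 7*q (l(q, c) = -7*(c + q) = -7*c - 7*q)
√(l(√(-24 + o(2)), -3*13) + 1244) = √((-(-21)*13 - 7*√(-24 - 3)) + 1244) = √((-7*(-39) - 21*I*√3) + 1244) = √((273 - 21*I*√3) + 1244) = √(1517 - 21*I*√3)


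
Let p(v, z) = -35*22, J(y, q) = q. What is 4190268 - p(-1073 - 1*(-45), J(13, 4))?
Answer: 4191038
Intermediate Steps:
p(v, z) = -770
4190268 - p(-1073 - 1*(-45), J(13, 4)) = 4190268 - 1*(-770) = 4190268 + 770 = 4191038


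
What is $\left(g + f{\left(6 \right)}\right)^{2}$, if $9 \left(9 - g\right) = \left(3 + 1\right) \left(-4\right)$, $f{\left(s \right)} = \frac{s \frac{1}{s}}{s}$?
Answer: $\frac{38809}{324} \approx 119.78$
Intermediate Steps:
$f{\left(s \right)} = \frac{1}{s}$ ($f{\left(s \right)} = 1 \frac{1}{s} = \frac{1}{s}$)
$g = \frac{97}{9}$ ($g = 9 - \frac{\left(3 + 1\right) \left(-4\right)}{9} = 9 - \frac{4 \left(-4\right)}{9} = 9 - - \frac{16}{9} = 9 + \frac{16}{9} = \frac{97}{9} \approx 10.778$)
$\left(g + f{\left(6 \right)}\right)^{2} = \left(\frac{97}{9} + \frac{1}{6}\right)^{2} = \left(\frac{197}{18}\right)^{2} = \frac{38809}{324}$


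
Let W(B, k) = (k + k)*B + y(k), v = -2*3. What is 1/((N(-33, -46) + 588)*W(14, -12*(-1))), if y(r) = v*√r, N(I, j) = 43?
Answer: 7/1478433 + √3/5913732 ≈ 5.0276e-6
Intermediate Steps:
v = -6
y(r) = -6*√r
W(B, k) = -6*√k + 2*B*k (W(B, k) = (k + k)*B - 6*√k = (2*k)*B - 6*√k = 2*B*k - 6*√k = -6*√k + 2*B*k)
1/((N(-33, -46) + 588)*W(14, -12*(-1))) = 1/((43 + 588)*(-6*2*√3 + 2*14*(-12*(-1)))) = 1/(631*(-12*√3 + 2*14*12)) = 1/(631*(-12*√3 + 336)) = 1/(631*(336 - 12*√3))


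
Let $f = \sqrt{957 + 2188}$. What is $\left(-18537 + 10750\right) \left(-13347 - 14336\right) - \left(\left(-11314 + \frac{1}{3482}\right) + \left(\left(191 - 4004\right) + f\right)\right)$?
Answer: $\frac{750658780335}{3482} - \sqrt{3145} \approx 2.1558 \cdot 10^{8}$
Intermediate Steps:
$f = \sqrt{3145} \approx 56.08$
$\left(-18537 + 10750\right) \left(-13347 - 14336\right) - \left(\left(-11314 + \frac{1}{3482}\right) + \left(\left(191 - 4004\right) + f\right)\right) = \left(-18537 + 10750\right) \left(-13347 - 14336\right) - \left(\left(-11314 + \frac{1}{3482}\right) + \left(\left(191 - 4004\right) + \sqrt{3145}\right)\right) = \left(-7787\right) \left(-27683\right) - \left(\left(-11314 + \frac{1}{3482}\right) - \left(3813 - \sqrt{3145}\right)\right) = 215567521 - \left(- \frac{39395347}{3482} - \left(3813 - \sqrt{3145}\right)\right) = 215567521 - \left(- \frac{52672213}{3482} + \sqrt{3145}\right) = 215567521 + \left(\frac{52672213}{3482} - \sqrt{3145}\right) = \frac{750658780335}{3482} - \sqrt{3145}$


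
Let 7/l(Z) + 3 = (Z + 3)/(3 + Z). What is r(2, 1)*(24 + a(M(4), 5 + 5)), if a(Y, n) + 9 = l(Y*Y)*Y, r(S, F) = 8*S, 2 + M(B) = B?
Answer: 128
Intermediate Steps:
M(B) = -2 + B
l(Z) = -7/2 (l(Z) = 7/(-3 + (Z + 3)/(3 + Z)) = 7/(-3 + (3 + Z)/(3 + Z)) = 7/(-3 + 1) = 7/(-2) = 7*(-1/2) = -7/2)
a(Y, n) = -9 - 7*Y/2
r(2, 1)*(24 + a(M(4), 5 + 5)) = (8*2)*(24 + (-9 - 7*(-2 + 4)/2)) = 16*(24 + (-9 - 7/2*2)) = 16*(24 + (-9 - 7)) = 16*(24 - 16) = 16*8 = 128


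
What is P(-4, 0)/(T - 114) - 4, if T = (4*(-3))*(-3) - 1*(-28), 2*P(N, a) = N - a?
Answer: -99/25 ≈ -3.9600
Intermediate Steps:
P(N, a) = N/2 - a/2 (P(N, a) = (N - a)/2 = N/2 - a/2)
T = 64 (T = -12*(-3) + 28 = 36 + 28 = 64)
P(-4, 0)/(T - 114) - 4 = ((1/2)*(-4) - 1/2*0)/(64 - 114) - 4 = (-2 + 0)/(-50) - 4 = -2*(-1/50) - 4 = 1/25 - 4 = -99/25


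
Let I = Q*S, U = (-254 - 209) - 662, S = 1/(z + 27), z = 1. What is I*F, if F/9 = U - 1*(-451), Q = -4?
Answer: 6066/7 ≈ 866.57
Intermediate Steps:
S = 1/28 (S = 1/(1 + 27) = 1/28 ≈ 0.035714)
U = -1125 (U = -463 - 662 = -1125)
I = -⅐ (I = -4*1/28 = -⅐ ≈ -0.14286)
F = -6066 (F = 9*(-1125 - 1*(-451)) = 9*(-1125 + 451) = 9*(-674) = -6066)
I*F = -⅐*(-6066) = 6066/7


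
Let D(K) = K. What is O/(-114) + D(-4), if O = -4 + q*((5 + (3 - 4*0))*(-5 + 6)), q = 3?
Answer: -238/57 ≈ -4.1754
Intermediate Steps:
O = 20 (O = -4 + 3*((5 + (3 - 4*0))*(-5 + 6)) = -4 + 3*((5 + (3 + 0))*1) = -4 + 3*((5 + 3)*1) = -4 + 3*(8*1) = -4 + 3*8 = -4 + 24 = 20)
O/(-114) + D(-4) = 20/(-114) - 4 = -1/114*20 - 4 = -10/57 - 4 = -238/57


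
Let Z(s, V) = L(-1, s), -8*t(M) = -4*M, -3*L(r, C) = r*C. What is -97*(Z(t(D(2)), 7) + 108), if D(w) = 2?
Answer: -31525/3 ≈ -10508.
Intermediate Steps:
L(r, C) = -C*r/3 (L(r, C) = -r*C/3 = -C*r/3)
t(M) = M/2 (t(M) = -(-1)*M/2 = M/2)
Z(s, V) = s/3 (Z(s, V) = -⅓*s*(-1) = s/3)
-97*(Z(t(D(2)), 7) + 108) = -97*(((½)*2)/3 + 108) = -97*((⅓)*1 + 108) = -97*(⅓ + 108) = -97*325/3 = -31525/3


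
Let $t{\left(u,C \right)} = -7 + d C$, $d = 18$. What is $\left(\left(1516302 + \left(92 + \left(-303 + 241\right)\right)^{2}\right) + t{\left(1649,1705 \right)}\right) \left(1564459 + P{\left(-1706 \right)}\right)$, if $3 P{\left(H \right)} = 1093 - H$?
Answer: $2423046795920$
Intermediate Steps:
$t{\left(u,C \right)} = -7 + 18 C$
$P{\left(H \right)} = \frac{1093}{3} - \frac{H}{3}$ ($P{\left(H \right)} = \frac{1093 - H}{3} = \frac{1093}{3} - \frac{H}{3}$)
$\left(\left(1516302 + \left(92 + \left(-303 + 241\right)\right)^{2}\right) + t{\left(1649,1705 \right)}\right) \left(1564459 + P{\left(-1706 \right)}\right) = \left(\left(1516302 + \left(92 + \left(-303 + 241\right)\right)^{2}\right) + \left(-7 + 18 \cdot 1705\right)\right) \left(1564459 + \left(\frac{1093}{3} - - \frac{1706}{3}\right)\right) = \left(\left(1516302 + \left(92 - 62\right)^{2}\right) + \left(-7 + 30690\right)\right) \left(1564459 + \left(\frac{1093}{3} + \frac{1706}{3}\right)\right) = \left(\left(1516302 + 30^{2}\right) + 30683\right) \left(1564459 + 933\right) = \left(\left(1516302 + 900\right) + 30683\right) 1565392 = \left(1517202 + 30683\right) 1565392 = 1547885 \cdot 1565392 = 2423046795920$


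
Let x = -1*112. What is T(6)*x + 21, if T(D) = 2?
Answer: -203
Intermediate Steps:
x = -112
T(6)*x + 21 = 2*(-112) + 21 = -224 + 21 = -203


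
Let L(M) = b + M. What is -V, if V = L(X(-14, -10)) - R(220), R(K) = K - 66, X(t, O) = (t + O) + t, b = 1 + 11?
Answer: 180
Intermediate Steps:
b = 12
X(t, O) = O + 2*t (X(t, O) = (O + t) + t = O + 2*t)
L(M) = 12 + M
R(K) = -66 + K
V = -180 (V = (12 + (-10 + 2*(-14))) - (-66 + 220) = (12 + (-10 - 28)) - 1*154 = (12 - 38) - 154 = -26 - 154 = -180)
-V = -1*(-180) = 180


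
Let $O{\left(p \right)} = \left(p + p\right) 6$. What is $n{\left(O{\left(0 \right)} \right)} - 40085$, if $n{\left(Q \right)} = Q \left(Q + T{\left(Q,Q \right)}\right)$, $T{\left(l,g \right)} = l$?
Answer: $-40085$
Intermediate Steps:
$O{\left(p \right)} = 12 p$ ($O{\left(p \right)} = 2 p 6 = 12 p$)
$n{\left(Q \right)} = 2 Q^{2}$ ($n{\left(Q \right)} = Q \left(Q + Q\right) = Q 2 Q = 2 Q^{2}$)
$n{\left(O{\left(0 \right)} \right)} - 40085 = 2 \left(12 \cdot 0\right)^{2} - 40085 = 2 \cdot 0^{2} - 40085 = 2 \cdot 0 - 40085 = 0 - 40085 = -40085$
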